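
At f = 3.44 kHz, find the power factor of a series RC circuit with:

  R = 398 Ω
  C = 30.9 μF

Step 1 — Angular frequency: ω = 2π·f = 2π·3440 = 2.161e+04 rad/s.
Step 2 — Component impedances:
  R: Z = R = 398 Ω
  C: Z = 1/(jωC) = -j/(ω·C) = 0 - j1.497 Ω
Step 3 — Series combination: Z_total = R + C = 398 - j1.497 Ω = 398∠-0.2° Ω.
Step 4 — Power factor: PF = cos(φ) = Re(Z)/|Z| = 398/398 = 1.
Step 5 — Type: Im(Z) = -1.497 ⇒ leading (phase φ = -0.2°).

PF = 1 (leading, φ = -0.2°)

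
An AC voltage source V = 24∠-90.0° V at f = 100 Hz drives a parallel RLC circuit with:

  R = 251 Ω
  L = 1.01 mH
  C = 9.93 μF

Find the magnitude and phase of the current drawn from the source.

Step 1 — Angular frequency: ω = 2π·f = 2π·100 = 628.3 rad/s.
Step 2 — Component impedances:
  R: Z = R = 251 Ω
  L: Z = jωL = j·628.3·0.00101 = 0 + j0.6346 Ω
  C: Z = 1/(jωC) = -j/(ω·C) = 0 - j160.3 Ω
Step 3 — Parallel combination: 1/Z_total = 1/R + 1/L + 1/C; Z_total = 0.001617 + j0.6371 Ω = 0.6371∠89.9° Ω.
Step 4 — Source phasor: V = 24∠-90.0° V = 0 - j24 V.
Step 5 — Ohm's law: I = V / Z_total = (0 - j24) / (0.001617 + j0.6371) = -37.67 - j0.09562 A.
Step 6 — Convert to polar: |I| = 37.67 A, ∠I = -179.9°.

I = 37.67∠-179.9° A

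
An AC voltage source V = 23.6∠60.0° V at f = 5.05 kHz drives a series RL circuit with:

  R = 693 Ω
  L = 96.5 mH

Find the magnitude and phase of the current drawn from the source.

Step 1 — Angular frequency: ω = 2π·f = 2π·5050 = 3.173e+04 rad/s.
Step 2 — Component impedances:
  R: Z = R = 693 Ω
  L: Z = jωL = j·3.173e+04·0.0965 = 0 + j3062 Ω
Step 3 — Series combination: Z_total = R + L = 693 + j3062 Ω = 3139∠77.2° Ω.
Step 4 — Source phasor: V = 23.6∠60.0° V = 11.8 + j20.44 V.
Step 5 — Ohm's law: I = V / Z_total = (11.8 + j20.44) / (693 + j3062) = 0.007179 - j0.002229 A.
Step 6 — Convert to polar: |I| = 0.007517 A, ∠I = -17.2°.

I = 0.007517∠-17.2° A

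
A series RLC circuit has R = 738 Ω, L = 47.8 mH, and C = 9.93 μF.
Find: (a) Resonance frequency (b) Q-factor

Step 1 — Resonance condition Im(Z)=0 gives ω₀ = 1/√(LC).
Step 2 — ω₀ = 1/√(0.0478·9.93e-06) = 1451 rad/s.
Step 3 — f₀ = ω₀/(2π) = 231 Hz.
Step 4 — Series Q: Q = ω₀L/R = 1451·0.0478/738 = 0.09401.

(a) f₀ = 231 Hz  (b) Q = 0.09401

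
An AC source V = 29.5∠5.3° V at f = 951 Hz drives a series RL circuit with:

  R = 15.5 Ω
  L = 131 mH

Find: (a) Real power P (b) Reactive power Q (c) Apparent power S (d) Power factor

Step 1 — Angular frequency: ω = 2π·f = 2π·951 = 5975 rad/s.
Step 2 — Component impedances:
  R: Z = R = 15.5 Ω
  L: Z = jωL = j·5975·0.131 = 0 + j782.8 Ω
Step 3 — Series combination: Z_total = R + L = 15.5 + j782.8 Ω = 782.9∠88.9° Ω.
Step 4 — Source phasor: V = 29.5∠5.3° V = 29.37 + j2.725 V.
Step 5 — Current: I = V / Z = 0.004223 - j0.03744 A = 0.03768∠-83.6° A.
Step 6 — Complex power: S = V·I* = 0.02201 + j1.111 VA.
Step 7 — Real power: P = Re(S) = 0.02201 W.
Step 8 — Reactive power: Q = Im(S) = 1.111 VAR.
Step 9 — Apparent power: |S| = 1.112 VA.
Step 10 — Power factor: PF = P/|S| = 0.0198 (lagging).

(a) P = 0.02201 W  (b) Q = 1.111 VAR  (c) S = 1.112 VA  (d) PF = 0.0198 (lagging)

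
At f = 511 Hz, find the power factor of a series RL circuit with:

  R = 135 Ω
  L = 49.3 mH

Step 1 — Angular frequency: ω = 2π·f = 2π·511 = 3211 rad/s.
Step 2 — Component impedances:
  R: Z = R = 135 Ω
  L: Z = jωL = j·3211·0.0493 = 0 + j158.3 Ω
Step 3 — Series combination: Z_total = R + L = 135 + j158.3 Ω = 208∠49.5° Ω.
Step 4 — Power factor: PF = cos(φ) = Re(Z)/|Z| = 135/208.04 = 0.6489.
Step 5 — Type: Im(Z) = 158.3 ⇒ lagging (phase φ = 49.5°).

PF = 0.6489 (lagging, φ = 49.5°)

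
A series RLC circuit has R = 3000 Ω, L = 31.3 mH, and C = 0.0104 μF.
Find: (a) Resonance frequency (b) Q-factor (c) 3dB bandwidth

Step 1 — Resonance: ω₀ = 1/√(LC) = 1/√(0.0313·1.04e-08) = 5.543e+04 rad/s.
Step 2 — f₀ = ω₀/(2π) = 8821 Hz.
Step 3 — Series Q: Q = ω₀L/R = 5.543e+04·0.0313/3000 = 0.5783.
Step 4 — Bandwidth: Δω = ω₀/Q = 9.585e+04 rad/s; BW = Δω/(2π) = 1.525e+04 Hz.

(a) f₀ = 8821 Hz  (b) Q = 0.5783  (c) BW = 1.525e+04 Hz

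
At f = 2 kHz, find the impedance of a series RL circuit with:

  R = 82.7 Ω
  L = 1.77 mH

Step 1 — Angular frequency: ω = 2π·f = 2π·2000 = 1.257e+04 rad/s.
Step 2 — Component impedances:
  R: Z = R = 82.7 Ω
  L: Z = jωL = j·1.257e+04·0.00177 = 0 + j22.24 Ω
Step 3 — Series combination: Z_total = R + L = 82.7 + j22.24 Ω = 85.64∠15.1° Ω.

Z = 82.7 + j22.24 Ω = 85.64∠15.1° Ω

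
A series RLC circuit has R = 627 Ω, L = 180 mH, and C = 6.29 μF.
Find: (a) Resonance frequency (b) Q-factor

Step 1 — Resonance condition Im(Z)=0 gives ω₀ = 1/√(LC).
Step 2 — ω₀ = 1/√(0.18·6.29e-06) = 939.8 rad/s.
Step 3 — f₀ = ω₀/(2π) = 149.6 Hz.
Step 4 — Series Q: Q = ω₀L/R = 939.8·0.18/627 = 0.2698.

(a) f₀ = 149.6 Hz  (b) Q = 0.2698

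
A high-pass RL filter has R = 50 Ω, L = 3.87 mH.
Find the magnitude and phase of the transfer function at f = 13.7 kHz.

Step 1 — Angular frequency: ω = 2π·1.37e+04 = 8.608e+04 rad/s.
Step 2 — Transfer function: H(jω) = jωL/(R + jωL).
Step 3 — Numerator jωL = j·333.1; denominator R + jωL = 50 + j333.1.
Step 4 — H = 0.978 + j0.1468.
Step 5 — Magnitude: |H| = 0.9889 (-0.1 dB); phase: φ = 8.5°.

|H| = 0.9889 (-0.1 dB), φ = 8.5°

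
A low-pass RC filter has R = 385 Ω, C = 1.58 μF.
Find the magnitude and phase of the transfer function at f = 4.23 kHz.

Step 1 — Angular frequency: ω = 2π·4230 = 2.658e+04 rad/s.
Step 2 — Transfer function: H(jω) = 1/(1 + jωRC).
Step 3 — Denominator: 1 + jωRC = 1 + j·2.658e+04·385·1.58e-06 = 1 + j16.17.
Step 4 — H = 0.003811 - j0.06162.
Step 5 — Magnitude: |H| = 0.06174 (-24.2 dB); phase: φ = -86.5°.

|H| = 0.06174 (-24.2 dB), φ = -86.5°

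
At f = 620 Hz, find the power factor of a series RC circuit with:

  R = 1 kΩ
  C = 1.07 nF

Step 1 — Angular frequency: ω = 2π·f = 2π·620 = 3896 rad/s.
Step 2 — Component impedances:
  R: Z = R = 1000 Ω
  C: Z = 1/(jωC) = -j/(ω·C) = 0 - j2.399e+05 Ω
Step 3 — Series combination: Z_total = R + C = 1000 - j2.399e+05 Ω = 2.399e+05∠-89.8° Ω.
Step 4 — Power factor: PF = cos(φ) = Re(Z)/|Z| = 1000/2.399e+05 = 0.004168.
Step 5 — Type: Im(Z) = -2.399e+05 ⇒ leading (phase φ = -89.8°).

PF = 0.004168 (leading, φ = -89.8°)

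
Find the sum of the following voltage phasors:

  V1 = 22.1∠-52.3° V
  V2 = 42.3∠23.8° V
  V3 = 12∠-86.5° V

Step 1 — Convert each phasor to rectangular form:
  V1 = 22.1·(cos(-52.3°) + j·sin(-52.3°)) = 13.51 - j17.49 V
  V2 = 42.3·(cos(23.8°) + j·sin(23.8°)) = 38.7 + j17.07 V
  V3 = 12·(cos(-86.5°) + j·sin(-86.5°)) = 0.7326 - j11.98 V
Step 2 — Sum components: V_total = 52.95 - j12.39 V.
Step 3 — Convert to polar: |V_total| = 54.38 V, ∠V_total = -13.2°.

V_total = 54.38∠-13.2° V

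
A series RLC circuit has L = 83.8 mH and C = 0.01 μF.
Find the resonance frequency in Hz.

Step 1 — Resonance condition Im(Z)=0 gives ω₀ = 1/√(LC).
Step 2 — ω₀ = 1/√(0.0838·1e-08) = 3.454e+04 rad/s.
Step 3 — f₀ = ω₀/(2π) = 5498 Hz.

f₀ = 5498 Hz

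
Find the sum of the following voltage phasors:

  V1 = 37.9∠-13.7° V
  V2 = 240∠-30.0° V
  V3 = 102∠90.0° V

Step 1 — Convert each phasor to rectangular form:
  V1 = 37.9·(cos(-13.7°) + j·sin(-13.7°)) = 36.82 - j8.976 V
  V2 = 240·(cos(-30.0°) + j·sin(-30.0°)) = 207.8 - j120 V
  V3 = 102·(cos(90.0°) + j·sin(90.0°)) = 0 + j102 V
Step 2 — Sum components: V_total = 244.7 - j26.98 V.
Step 3 — Convert to polar: |V_total| = 246.2 V, ∠V_total = -6.3°.

V_total = 246.2∠-6.3° V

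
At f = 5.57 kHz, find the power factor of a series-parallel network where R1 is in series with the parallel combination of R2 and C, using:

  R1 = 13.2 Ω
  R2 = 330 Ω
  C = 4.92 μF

Step 1 — Angular frequency: ω = 2π·f = 2π·5570 = 3.5e+04 rad/s.
Step 2 — Component impedances:
  R1: Z = R = 13.2 Ω
  R2: Z = R = 330 Ω
  C: Z = 1/(jωC) = -j/(ω·C) = 0 - j5.808 Ω
Step 3 — Parallel branch: R2 || C = 1/(1/R2 + 1/C) = 0.1022 - j5.806 Ω.
Step 4 — Series with R1: Z_total = R1 + (R2 || C) = 13.3 - j5.806 Ω = 14.51∠-23.6° Ω.
Step 5 — Power factor: PF = cos(φ) = Re(Z)/|Z| = 13.302/14.514 = 0.9165.
Step 6 — Type: Im(Z) = -5.806 ⇒ leading (phase φ = -23.6°).

PF = 0.9165 (leading, φ = -23.6°)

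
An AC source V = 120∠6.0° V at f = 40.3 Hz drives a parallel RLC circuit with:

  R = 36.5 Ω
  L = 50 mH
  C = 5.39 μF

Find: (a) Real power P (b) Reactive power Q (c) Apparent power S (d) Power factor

Step 1 — Angular frequency: ω = 2π·f = 2π·40.3 = 253.2 rad/s.
Step 2 — Component impedances:
  R: Z = R = 36.5 Ω
  L: Z = jωL = j·253.2·0.05 = 0 + j12.66 Ω
  C: Z = 1/(jωC) = -j/(ω·C) = 0 - j732.7 Ω
Step 3 — Parallel combination: 1/Z_total = 1/R + 1/L + 1/C; Z_total = 4.044 + j11.46 Ω = 12.15∠70.6° Ω.
Step 4 — Source phasor: V = 120∠6.0° V = 119.3 + j12.54 V.
Step 5 — Current: I = V / Z = 4.243 - j8.92 A = 9.878∠-64.6° A.
Step 6 — Complex power: S = V·I* = 394.5 + j1118 VA.
Step 7 — Real power: P = Re(S) = 394.5 W.
Step 8 — Reactive power: Q = Im(S) = 1118 VAR.
Step 9 — Apparent power: |S| = 1185 VA.
Step 10 — Power factor: PF = P/|S| = 0.3328 (lagging).

(a) P = 394.5 W  (b) Q = 1118 VAR  (c) S = 1185 VA  (d) PF = 0.3328 (lagging)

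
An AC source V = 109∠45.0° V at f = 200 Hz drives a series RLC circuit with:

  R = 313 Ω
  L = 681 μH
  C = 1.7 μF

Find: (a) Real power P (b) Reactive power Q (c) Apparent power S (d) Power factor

Step 1 — Angular frequency: ω = 2π·f = 2π·200 = 1257 rad/s.
Step 2 — Component impedances:
  R: Z = R = 313 Ω
  L: Z = jωL = j·1257·0.000681 = 0 + j0.8558 Ω
  C: Z = 1/(jωC) = -j/(ω·C) = 0 - j468.1 Ω
Step 3 — Series combination: Z_total = R + L + C = 313 - j467.2 Ω = 562.4∠-56.2° Ω.
Step 4 — Source phasor: V = 109∠45.0° V = 77.07 + j77.07 V.
Step 5 — Current: I = V / Z = -0.03759 + j0.1901 A = 0.1938∠101.2° A.
Step 6 — Complex power: S = V·I* = 11.76 - j17.55 VA.
Step 7 — Real power: P = Re(S) = 11.76 W.
Step 8 — Reactive power: Q = Im(S) = -17.55 VAR.
Step 9 — Apparent power: |S| = 21.13 VA.
Step 10 — Power factor: PF = P/|S| = 0.5565 (leading).

(a) P = 11.76 W  (b) Q = -17.55 VAR  (c) S = 21.13 VA  (d) PF = 0.5565 (leading)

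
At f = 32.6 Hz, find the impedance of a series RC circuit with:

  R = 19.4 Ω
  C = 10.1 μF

Step 1 — Angular frequency: ω = 2π·f = 2π·32.6 = 204.8 rad/s.
Step 2 — Component impedances:
  R: Z = R = 19.4 Ω
  C: Z = 1/(jωC) = -j/(ω·C) = 0 - j483.4 Ω
Step 3 — Series combination: Z_total = R + C = 19.4 - j483.4 Ω = 483.8∠-87.7° Ω.

Z = 19.4 - j483.4 Ω = 483.8∠-87.7° Ω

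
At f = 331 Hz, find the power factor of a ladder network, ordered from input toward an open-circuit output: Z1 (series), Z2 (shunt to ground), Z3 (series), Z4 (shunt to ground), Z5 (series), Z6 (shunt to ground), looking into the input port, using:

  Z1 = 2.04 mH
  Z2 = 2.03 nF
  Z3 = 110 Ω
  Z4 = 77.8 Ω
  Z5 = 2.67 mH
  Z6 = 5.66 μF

Step 1 — Angular frequency: ω = 2π·f = 2π·331 = 2080 rad/s.
Step 2 — Component impedances:
  Z1: Z = jωL = j·2080·0.00204 = 0 + j4.243 Ω
  Z2: Z = 1/(jωC) = -j/(ω·C) = 0 - j2.369e+05 Ω
  Z3: Z = R = 110 Ω
  Z4: Z = R = 77.8 Ω
  Z5: Z = jωL = j·2080·0.00267 = 0 + j5.553 Ω
  Z6: Z = 1/(jωC) = -j/(ω·C) = 0 - j84.95 Ω
Step 3 — Ladder network (open output): work backward from the far end, alternating series and parallel combinations. Z_in = 149.6 - j34.74 Ω = 153.6∠-13.1° Ω.
Step 4 — Power factor: PF = cos(φ) = Re(Z)/|Z| = 149.64/153.62 = 0.9741.
Step 5 — Type: Im(Z) = -34.74 ⇒ leading (phase φ = -13.1°).

PF = 0.9741 (leading, φ = -13.1°)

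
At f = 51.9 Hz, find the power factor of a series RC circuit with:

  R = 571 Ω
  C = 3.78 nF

Step 1 — Angular frequency: ω = 2π·f = 2π·51.9 = 326.1 rad/s.
Step 2 — Component impedances:
  R: Z = R = 571 Ω
  C: Z = 1/(jωC) = -j/(ω·C) = 0 - j8.113e+05 Ω
Step 3 — Series combination: Z_total = R + C = 571 - j8.113e+05 Ω = 8.113e+05∠-90.0° Ω.
Step 4 — Power factor: PF = cos(φ) = Re(Z)/|Z| = 571/8.113e+05 = 0.0007038.
Step 5 — Type: Im(Z) = -8.113e+05 ⇒ leading (phase φ = -90.0°).

PF = 0.0007038 (leading, φ = -90.0°)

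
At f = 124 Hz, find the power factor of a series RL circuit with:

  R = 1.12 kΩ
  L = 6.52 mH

Step 1 — Angular frequency: ω = 2π·f = 2π·124 = 779.1 rad/s.
Step 2 — Component impedances:
  R: Z = R = 1120 Ω
  L: Z = jωL = j·779.1·0.00652 = 0 + j5.08 Ω
Step 3 — Series combination: Z_total = R + L = 1120 + j5.08 Ω = 1120∠0.3° Ω.
Step 4 — Power factor: PF = cos(φ) = Re(Z)/|Z| = 1120/1120 = 1.
Step 5 — Type: Im(Z) = 5.08 ⇒ lagging (phase φ = 0.3°).

PF = 1 (lagging, φ = 0.3°)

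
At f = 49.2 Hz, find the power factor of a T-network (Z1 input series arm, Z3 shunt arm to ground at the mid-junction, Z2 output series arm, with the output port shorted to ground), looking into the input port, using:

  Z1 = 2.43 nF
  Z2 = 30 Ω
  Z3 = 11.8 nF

Step 1 — Angular frequency: ω = 2π·f = 2π·49.2 = 309.1 rad/s.
Step 2 — Component impedances:
  Z1: Z = 1/(jωC) = -j/(ω·C) = 0 - j1.331e+06 Ω
  Z2: Z = R = 30 Ω
  Z3: Z = 1/(jωC) = -j/(ω·C) = 0 - j2.741e+05 Ω
Step 3 — With the output port shorted to ground, the output series arm Z2 runs from the junction to ground; the shunt arm Z3 also runs from the junction to ground. They appear in parallel: Z3 || Z2 = 30 - j0.003283 Ω.
Step 4 — Series with input arm Z1: Z_in = Z1 + (Z3 || Z2) = 30 - j1.331e+06 Ω = 1.331e+06∠-90.0° Ω.
Step 5 — Power factor: PF = cos(φ) = Re(Z)/|Z| = 30/1.331e+06 = 2.254e-05.
Step 6 — Type: Im(Z) = -1.331e+06 ⇒ leading (phase φ = -90.0°).

PF = 2.254e-05 (leading, φ = -90.0°)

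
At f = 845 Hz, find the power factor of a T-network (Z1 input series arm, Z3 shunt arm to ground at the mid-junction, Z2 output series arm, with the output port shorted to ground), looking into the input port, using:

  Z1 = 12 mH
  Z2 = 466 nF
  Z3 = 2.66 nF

Step 1 — Angular frequency: ω = 2π·f = 2π·845 = 5309 rad/s.
Step 2 — Component impedances:
  Z1: Z = jωL = j·5309·0.012 = 0 + j63.71 Ω
  Z2: Z = 1/(jωC) = -j/(ω·C) = 0 - j404.2 Ω
  Z3: Z = 1/(jωC) = -j/(ω·C) = 0 - j7.081e+04 Ω
Step 3 — With the output port shorted to ground, the output series arm Z2 runs from the junction to ground; the shunt arm Z3 also runs from the junction to ground. They appear in parallel: Z3 || Z2 = 0 - j401.9 Ω.
Step 4 — Series with input arm Z1: Z_in = Z1 + (Z3 || Z2) = 0 - j338.2 Ω = 338.2∠-90.0° Ω.
Step 5 — Power factor: PF = cos(φ) = Re(Z)/|Z| = 0/338.2 = 0.
Step 6 — Type: Im(Z) = -338.2 ⇒ leading (phase φ = -90.0°).

PF = 0 (leading, φ = -90.0°)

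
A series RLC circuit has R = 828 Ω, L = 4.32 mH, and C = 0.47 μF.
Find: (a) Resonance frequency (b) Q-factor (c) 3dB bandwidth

Step 1 — Resonance condition Im(Z)=0 gives ω₀ = 1/√(LC).
Step 2 — ω₀ = 1/√(0.00432·4.7e-07) = 2.219e+04 rad/s.
Step 3 — f₀ = ω₀/(2π) = 3532 Hz.
Step 4 — Series Q: Q = ω₀L/R = 2.219e+04·0.00432/828 = 0.1158.
Step 5 — 3dB bandwidth: Δω = ω₀/Q = 1.917e+05 rad/s; BW = Δω/(2π) = 3.05e+04 Hz.

(a) f₀ = 3532 Hz  (b) Q = 0.1158  (c) BW = 3.05e+04 Hz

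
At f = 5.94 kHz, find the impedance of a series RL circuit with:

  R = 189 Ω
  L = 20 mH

Step 1 — Angular frequency: ω = 2π·f = 2π·5940 = 3.732e+04 rad/s.
Step 2 — Component impedances:
  R: Z = R = 189 Ω
  L: Z = jωL = j·3.732e+04·0.02 = 0 + j746.4 Ω
Step 3 — Series combination: Z_total = R + L = 189 + j746.4 Ω = 770∠75.8° Ω.

Z = 189 + j746.4 Ω = 770∠75.8° Ω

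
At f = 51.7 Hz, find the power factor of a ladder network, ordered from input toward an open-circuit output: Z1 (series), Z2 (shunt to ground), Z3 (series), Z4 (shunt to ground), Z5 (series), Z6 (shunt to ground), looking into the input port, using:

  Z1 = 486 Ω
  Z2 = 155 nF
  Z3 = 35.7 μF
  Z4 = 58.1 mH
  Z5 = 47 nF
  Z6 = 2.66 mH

Step 1 — Angular frequency: ω = 2π·f = 2π·51.7 = 324.8 rad/s.
Step 2 — Component impedances:
  Z1: Z = R = 486 Ω
  Z2: Z = 1/(jωC) = -j/(ω·C) = 0 - j1.986e+04 Ω
  Z3: Z = 1/(jωC) = -j/(ω·C) = 0 - j86.23 Ω
  Z4: Z = jωL = j·324.8·0.0581 = 0 + j18.87 Ω
  Z5: Z = 1/(jωC) = -j/(ω·C) = 0 - j6.55e+04 Ω
  Z6: Z = jωL = j·324.8·0.00266 = 0 + j0.8641 Ω
Step 3 — Ladder network (open output): work backward from the far end, alternating series and parallel combinations. Z_in = 486 - j67.12 Ω = 490.6∠-7.9° Ω.
Step 4 — Power factor: PF = cos(φ) = Re(Z)/|Z| = 486/490.6 = 0.9906.
Step 5 — Type: Im(Z) = -67.12 ⇒ leading (phase φ = -7.9°).

PF = 0.9906 (leading, φ = -7.9°)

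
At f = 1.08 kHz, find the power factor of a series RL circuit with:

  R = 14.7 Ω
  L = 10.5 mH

Step 1 — Angular frequency: ω = 2π·f = 2π·1080 = 6786 rad/s.
Step 2 — Component impedances:
  R: Z = R = 14.7 Ω
  L: Z = jωL = j·6786·0.0105 = 0 + j71.25 Ω
Step 3 — Series combination: Z_total = R + L = 14.7 + j71.25 Ω = 72.75∠78.3° Ω.
Step 4 — Power factor: PF = cos(φ) = Re(Z)/|Z| = 14.7/72.75 = 0.2021.
Step 5 — Type: Im(Z) = 71.25 ⇒ lagging (phase φ = 78.3°).

PF = 0.2021 (lagging, φ = 78.3°)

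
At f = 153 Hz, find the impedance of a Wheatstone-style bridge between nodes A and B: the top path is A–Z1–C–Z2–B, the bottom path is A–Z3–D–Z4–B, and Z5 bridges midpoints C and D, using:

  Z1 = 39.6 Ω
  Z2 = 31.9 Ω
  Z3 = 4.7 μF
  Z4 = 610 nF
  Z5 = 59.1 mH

Step 1 — Angular frequency: ω = 2π·f = 2π·153 = 961.3 rad/s.
Step 2 — Component impedances:
  Z1: Z = R = 39.6 Ω
  Z2: Z = R = 31.9 Ω
  Z3: Z = 1/(jωC) = -j/(ω·C) = 0 - j221.3 Ω
  Z4: Z = 1/(jωC) = -j/(ω·C) = 0 - j1705 Ω
  Z5: Z = jωL = j·961.3·0.0591 = 0 + j56.81 Ω
Step 3 — Bridge requires nodal analysis (the Z5 bridge couples midpoints C and D, so the two paths cannot be reduced to a simple series/parallel combination). Setting node B to ground and injecting 1 A at node A, the 3-node admittance system at A, C, D solves to V_A = Z_AB = 69.4 - j9.227 Ω = 70.01∠-7.6° Ω.

Z = 69.4 - j9.227 Ω = 70.01∠-7.6° Ω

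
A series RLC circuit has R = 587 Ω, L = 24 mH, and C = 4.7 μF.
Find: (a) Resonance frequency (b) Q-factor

Step 1 — Resonance condition Im(Z)=0 gives ω₀ = 1/√(LC).
Step 2 — ω₀ = 1/√(0.024·4.7e-06) = 2977 rad/s.
Step 3 — f₀ = ω₀/(2π) = 473.9 Hz.
Step 4 — Series Q: Q = ω₀L/R = 2977·0.024/587 = 0.1217.

(a) f₀ = 473.9 Hz  (b) Q = 0.1217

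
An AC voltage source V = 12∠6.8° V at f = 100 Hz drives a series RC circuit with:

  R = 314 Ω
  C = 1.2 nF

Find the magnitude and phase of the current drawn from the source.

Step 1 — Angular frequency: ω = 2π·f = 2π·100 = 628.3 rad/s.
Step 2 — Component impedances:
  R: Z = R = 314 Ω
  C: Z = 1/(jωC) = -j/(ω·C) = 0 - j1.326e+06 Ω
Step 3 — Series combination: Z_total = R + C = 314 - j1.326e+06 Ω = 1.326e+06∠-90.0° Ω.
Step 4 — Source phasor: V = 12∠6.8° V = 11.92 + j1.421 V.
Step 5 — Ohm's law: I = V / Z_total = (11.92 + j1.421) / (314 - j1.326e+06) = -1.069e-06 + j8.984e-06 A.
Step 6 — Convert to polar: |I| = 9.048e-06 A, ∠I = 96.8°.

I = 9.048e-06∠96.8° A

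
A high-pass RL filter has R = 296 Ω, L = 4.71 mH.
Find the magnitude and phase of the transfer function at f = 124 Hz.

Step 1 — Angular frequency: ω = 2π·124 = 779.1 rad/s.
Step 2 — Transfer function: H(jω) = jωL/(R + jωL).
Step 3 — Numerator jωL = j·3.67; denominator R + jωL = 296 + j3.67.
Step 4 — H = 0.0001537 + j0.0124.
Step 5 — Magnitude: |H| = 0.0124 (-38.1 dB); phase: φ = 89.3°.

|H| = 0.0124 (-38.1 dB), φ = 89.3°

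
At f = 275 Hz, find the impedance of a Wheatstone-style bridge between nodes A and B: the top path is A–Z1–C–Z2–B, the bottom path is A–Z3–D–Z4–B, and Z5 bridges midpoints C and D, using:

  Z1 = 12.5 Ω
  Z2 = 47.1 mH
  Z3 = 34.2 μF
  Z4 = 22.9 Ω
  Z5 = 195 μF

Step 1 — Angular frequency: ω = 2π·f = 2π·275 = 1728 rad/s.
Step 2 — Component impedances:
  Z1: Z = R = 12.5 Ω
  Z2: Z = jωL = j·1728·0.0471 = 0 + j81.38 Ω
  Z3: Z = 1/(jωC) = -j/(ω·C) = 0 - j16.92 Ω
  Z4: Z = R = 22.9 Ω
  Z5: Z = 1/(jωC) = -j/(ω·C) = 0 - j2.968 Ω
Step 3 — Bridge requires nodal analysis (the Z5 bridge couples midpoints C and D, so the two paths cannot be reduced to a simple series/parallel combination). Setting node B to ground and injecting 1 A at node A, the 3-node admittance system at A, C, D solves to V_A = Z_AB = 28.69 - j0.8307 Ω = 28.71∠-1.7° Ω.

Z = 28.69 - j0.8307 Ω = 28.71∠-1.7° Ω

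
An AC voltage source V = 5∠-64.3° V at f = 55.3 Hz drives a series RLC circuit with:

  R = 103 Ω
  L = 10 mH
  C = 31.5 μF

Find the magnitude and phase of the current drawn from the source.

Step 1 — Angular frequency: ω = 2π·f = 2π·55.3 = 347.5 rad/s.
Step 2 — Component impedances:
  R: Z = R = 103 Ω
  L: Z = jωL = j·347.5·0.01 = 0 + j3.475 Ω
  C: Z = 1/(jωC) = -j/(ω·C) = 0 - j91.37 Ω
Step 3 — Series combination: Z_total = R + L + C = 103 - j87.89 Ω = 135.4∠-40.5° Ω.
Step 4 — Source phasor: V = 5∠-64.3° V = 2.168 - j4.505 V.
Step 5 — Ohm's law: I = V / Z_total = (2.168 - j4.505) / (103 - j87.89) = 0.03378 - j0.01492 A.
Step 6 — Convert to polar: |I| = 0.03693 A, ∠I = -23.8°.

I = 0.03693∠-23.8° A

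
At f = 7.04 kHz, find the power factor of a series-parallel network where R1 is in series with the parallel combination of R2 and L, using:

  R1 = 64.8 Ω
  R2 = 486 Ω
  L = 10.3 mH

Step 1 — Angular frequency: ω = 2π·f = 2π·7040 = 4.423e+04 rad/s.
Step 2 — Component impedances:
  R1: Z = R = 64.8 Ω
  R2: Z = R = 486 Ω
  L: Z = jωL = j·4.423e+04·0.0103 = 0 + j455.6 Ω
Step 3 — Parallel branch: R2 || L = 1/(1/R2 + 1/L) = 227.3 + j242.5 Ω.
Step 4 — Series with R1: Z_total = R1 + (R2 || L) = 292.1 + j242.5 Ω = 379.7∠39.7° Ω.
Step 5 — Power factor: PF = cos(φ) = Re(Z)/|Z| = 292.129/379.661 = 0.7694.
Step 6 — Type: Im(Z) = 242.5 ⇒ lagging (phase φ = 39.7°).

PF = 0.7694 (lagging, φ = 39.7°)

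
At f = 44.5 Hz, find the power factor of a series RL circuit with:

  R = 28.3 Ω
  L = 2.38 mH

Step 1 — Angular frequency: ω = 2π·f = 2π·44.5 = 279.6 rad/s.
Step 2 — Component impedances:
  R: Z = R = 28.3 Ω
  L: Z = jωL = j·279.6·0.00238 = 0 + j0.6655 Ω
Step 3 — Series combination: Z_total = R + L = 28.3 + j0.6655 Ω = 28.31∠1.3° Ω.
Step 4 — Power factor: PF = cos(φ) = Re(Z)/|Z| = 28.3/28.308 = 0.9997.
Step 5 — Type: Im(Z) = 0.6655 ⇒ lagging (phase φ = 1.3°).

PF = 0.9997 (lagging, φ = 1.3°)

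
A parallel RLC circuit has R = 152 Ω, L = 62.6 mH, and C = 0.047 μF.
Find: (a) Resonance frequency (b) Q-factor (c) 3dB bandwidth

Step 1 — Resonance: ω₀ = 1/√(LC) = 1/√(0.0626·4.7e-08) = 1.844e+04 rad/s.
Step 2 — f₀ = ω₀/(2π) = 2934 Hz.
Step 3 — Parallel Q: Q = R/(ω₀L) = 152/(1.844e+04·0.0626) = 0.1317.
Step 4 — Bandwidth: Δω = ω₀/Q = 1.4e+05 rad/s; BW = Δω/(2π) = 2.228e+04 Hz.

(a) f₀ = 2934 Hz  (b) Q = 0.1317  (c) BW = 2.228e+04 Hz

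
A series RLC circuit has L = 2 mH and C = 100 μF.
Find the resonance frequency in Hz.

Step 1 — Resonance condition Im(Z)=0 gives ω₀ = 1/√(LC).
Step 2 — ω₀ = 1/√(0.002·0.0001) = 2236 rad/s.
Step 3 — f₀ = ω₀/(2π) = 355.9 Hz.

f₀ = 355.9 Hz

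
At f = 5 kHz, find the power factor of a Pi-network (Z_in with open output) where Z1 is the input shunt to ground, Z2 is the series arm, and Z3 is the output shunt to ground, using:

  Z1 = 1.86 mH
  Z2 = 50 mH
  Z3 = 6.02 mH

Step 1 — Angular frequency: ω = 2π·f = 2π·5000 = 3.142e+04 rad/s.
Step 2 — Component impedances:
  Z1: Z = jωL = j·3.142e+04·0.00186 = 0 + j58.43 Ω
  Z2: Z = jωL = j·3.142e+04·0.05 = 0 + j1571 Ω
  Z3: Z = jωL = j·3.142e+04·0.00602 = 0 + j189.1 Ω
Step 3 — With open output, the series arm Z2 and the output shunt Z3 appear in series to ground: Z2 + Z3 = 0 + j1760 Ω.
Step 4 — Parallel with input shunt Z1: Z_in = Z1 || (Z2 + Z3) = 0 + j56.56 Ω = 56.56∠90.0° Ω.
Step 5 — Power factor: PF = cos(φ) = Re(Z)/|Z| = -0/56.56 = -0.
Step 6 — Type: Im(Z) = 56.56 ⇒ lagging (phase φ = 90.0°).

PF = -0 (lagging, φ = 90.0°)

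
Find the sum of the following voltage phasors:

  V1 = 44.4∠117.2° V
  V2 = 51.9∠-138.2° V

Step 1 — Convert each phasor to rectangular form:
  V1 = 44.4·(cos(117.2°) + j·sin(117.2°)) = -20.3 + j39.49 V
  V2 = 51.9·(cos(-138.2°) + j·sin(-138.2°)) = -38.69 - j34.59 V
Step 2 — Sum components: V_total = -58.99 + j4.897 V.
Step 3 — Convert to polar: |V_total| = 59.19 V, ∠V_total = 175.3°.

V_total = 59.19∠175.3° V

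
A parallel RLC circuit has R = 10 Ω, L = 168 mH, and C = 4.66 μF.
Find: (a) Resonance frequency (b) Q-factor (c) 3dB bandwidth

Step 1 — Resonance: ω₀ = 1/√(LC) = 1/√(0.168·4.66e-06) = 1130 rad/s.
Step 2 — f₀ = ω₀/(2π) = 179.9 Hz.
Step 3 — Parallel Q: Q = R/(ω₀L) = 10/(1130·0.168) = 0.05267.
Step 4 — Bandwidth: Δω = ω₀/Q = 2.146e+04 rad/s; BW = Δω/(2π) = 3415 Hz.

(a) f₀ = 179.9 Hz  (b) Q = 0.05267  (c) BW = 3415 Hz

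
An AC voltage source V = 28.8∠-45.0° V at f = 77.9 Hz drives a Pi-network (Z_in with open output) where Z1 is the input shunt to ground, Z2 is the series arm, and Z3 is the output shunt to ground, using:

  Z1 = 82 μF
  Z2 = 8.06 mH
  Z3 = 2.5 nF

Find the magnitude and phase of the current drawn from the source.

Step 1 — Angular frequency: ω = 2π·f = 2π·77.9 = 489.5 rad/s.
Step 2 — Component impedances:
  Z1: Z = 1/(jωC) = -j/(ω·C) = 0 - j24.92 Ω
  Z2: Z = jωL = j·489.5·0.00806 = 0 + j3.945 Ω
  Z3: Z = 1/(jωC) = -j/(ω·C) = 0 - j8.172e+05 Ω
Step 3 — With open output, the series arm Z2 and the output shunt Z3 appear in series to ground: Z2 + Z3 = 0 - j8.172e+05 Ω.
Step 4 — Parallel with input shunt Z1: Z_in = Z1 || (Z2 + Z3) = 0 - j24.91 Ω = 24.91∠-90.0° Ω.
Step 5 — Source phasor: V = 28.8∠-45.0° V = 20.36 - j20.36 V.
Step 6 — Ohm's law: I = V / Z_total = (20.36 - j20.36) / (0 - j24.91) = 0.8174 + j0.8174 A.
Step 7 — Convert to polar: |I| = 1.156 A, ∠I = 45.0°.

I = 1.156∠45.0° A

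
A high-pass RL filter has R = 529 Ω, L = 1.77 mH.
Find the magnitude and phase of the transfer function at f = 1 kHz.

Step 1 — Angular frequency: ω = 2π·1000 = 6283 rad/s.
Step 2 — Transfer function: H(jω) = jωL/(R + jωL).
Step 3 — Numerator jωL = j·11.12; denominator R + jωL = 529 + j11.12.
Step 4 — H = 0.0004418 + j0.02101.
Step 5 — Magnitude: |H| = 0.02102 (-33.5 dB); phase: φ = 88.8°.

|H| = 0.02102 (-33.5 dB), φ = 88.8°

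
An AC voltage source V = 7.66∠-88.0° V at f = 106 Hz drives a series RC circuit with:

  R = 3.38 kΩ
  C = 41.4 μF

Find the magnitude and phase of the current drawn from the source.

Step 1 — Angular frequency: ω = 2π·f = 2π·106 = 666 rad/s.
Step 2 — Component impedances:
  R: Z = R = 3380 Ω
  C: Z = 1/(jωC) = -j/(ω·C) = 0 - j36.27 Ω
Step 3 — Series combination: Z_total = R + C = 3380 - j36.27 Ω = 3380∠-0.6° Ω.
Step 4 — Source phasor: V = 7.66∠-88.0° V = 0.2673 - j7.655 V.
Step 5 — Ohm's law: I = V / Z_total = (0.2673 - j7.655) / (3380 - j36.27) = 0.0001034 - j0.002264 A.
Step 6 — Convert to polar: |I| = 0.002266 A, ∠I = -87.4°.

I = 0.002266∠-87.4° A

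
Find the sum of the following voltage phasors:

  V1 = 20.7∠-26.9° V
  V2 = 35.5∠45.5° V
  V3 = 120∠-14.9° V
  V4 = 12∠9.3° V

Step 1 — Convert each phasor to rectangular form:
  V1 = 20.7·(cos(-26.9°) + j·sin(-26.9°)) = 18.46 - j9.365 V
  V2 = 35.5·(cos(45.5°) + j·sin(45.5°)) = 24.88 + j25.32 V
  V3 = 120·(cos(-14.9°) + j·sin(-14.9°)) = 116 - j30.86 V
  V4 = 12·(cos(9.3°) + j·sin(9.3°)) = 11.84 + j1.939 V
Step 2 — Sum components: V_total = 171.1 - j12.96 V.
Step 3 — Convert to polar: |V_total| = 171.6 V, ∠V_total = -4.3°.

V_total = 171.6∠-4.3° V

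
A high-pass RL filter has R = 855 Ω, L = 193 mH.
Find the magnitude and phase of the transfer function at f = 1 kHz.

Step 1 — Angular frequency: ω = 2π·1000 = 6283 rad/s.
Step 2 — Transfer function: H(jω) = jωL/(R + jωL).
Step 3 — Numerator jωL = j·1213; denominator R + jωL = 855 + j1213.
Step 4 — H = 0.668 + j0.4709.
Step 5 — Magnitude: |H| = 0.8173 (-1.8 dB); phase: φ = 35.2°.

|H| = 0.8173 (-1.8 dB), φ = 35.2°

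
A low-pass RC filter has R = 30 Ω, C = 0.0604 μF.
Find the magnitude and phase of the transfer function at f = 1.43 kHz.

Step 1 — Angular frequency: ω = 2π·1430 = 8985 rad/s.
Step 2 — Transfer function: H(jω) = 1/(1 + jωRC).
Step 3 — Denominator: 1 + jωRC = 1 + j·8985·30·6.04e-08 = 1 + j0.01628.
Step 4 — H = 0.9997 - j0.01628.
Step 5 — Magnitude: |H| = 0.9999 (-0.0 dB); phase: φ = -0.9°.

|H| = 0.9999 (-0.0 dB), φ = -0.9°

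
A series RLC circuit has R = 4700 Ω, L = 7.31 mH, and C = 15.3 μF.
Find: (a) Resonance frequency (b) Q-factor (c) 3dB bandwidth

Step 1 — Resonance: ω₀ = 1/√(LC) = 1/√(0.00731·1.53e-05) = 2990 rad/s.
Step 2 — f₀ = ω₀/(2π) = 475.9 Hz.
Step 3 — Series Q: Q = ω₀L/R = 2990·0.00731/4700 = 0.004651.
Step 4 — Bandwidth: Δω = ω₀/Q = 6.43e+05 rad/s; BW = Δω/(2π) = 1.023e+05 Hz.

(a) f₀ = 475.9 Hz  (b) Q = 0.004651  (c) BW = 1.023e+05 Hz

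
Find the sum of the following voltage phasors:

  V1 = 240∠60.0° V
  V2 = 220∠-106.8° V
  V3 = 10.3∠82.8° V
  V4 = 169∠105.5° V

Step 1 — Convert each phasor to rectangular form:
  V1 = 240·(cos(60.0°) + j·sin(60.0°)) = 120 + j207.8 V
  V2 = 220·(cos(-106.8°) + j·sin(-106.8°)) = -63.59 - j210.6 V
  V3 = 10.3·(cos(82.8°) + j·sin(82.8°)) = 1.291 + j10.22 V
  V4 = 169·(cos(105.5°) + j·sin(105.5°)) = -45.16 + j162.9 V
Step 2 — Sum components: V_total = 12.54 + j170.3 V.
Step 3 — Convert to polar: |V_total| = 170.8 V, ∠V_total = 85.8°.

V_total = 170.8∠85.8° V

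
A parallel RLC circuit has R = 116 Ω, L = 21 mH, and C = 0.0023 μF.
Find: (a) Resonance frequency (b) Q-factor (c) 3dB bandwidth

Step 1 — Resonance: ω₀ = 1/√(LC) = 1/√(0.021·2.3e-09) = 1.439e+05 rad/s.
Step 2 — f₀ = ω₀/(2π) = 2.29e+04 Hz.
Step 3 — Parallel Q: Q = R/(ω₀L) = 116/(1.439e+05·0.021) = 0.03839.
Step 4 — Bandwidth: Δω = ω₀/Q = 3.748e+06 rad/s; BW = Δω/(2π) = 5.965e+05 Hz.

(a) f₀ = 2.29e+04 Hz  (b) Q = 0.03839  (c) BW = 5.965e+05 Hz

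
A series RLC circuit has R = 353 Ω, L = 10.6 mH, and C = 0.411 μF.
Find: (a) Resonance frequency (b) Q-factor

Step 1 — Resonance condition Im(Z)=0 gives ω₀ = 1/√(LC).
Step 2 — ω₀ = 1/√(0.0106·4.11e-07) = 1.515e+04 rad/s.
Step 3 — f₀ = ω₀/(2π) = 2411 Hz.
Step 4 — Series Q: Q = ω₀L/R = 1.515e+04·0.0106/353 = 0.4549.

(a) f₀ = 2411 Hz  (b) Q = 0.4549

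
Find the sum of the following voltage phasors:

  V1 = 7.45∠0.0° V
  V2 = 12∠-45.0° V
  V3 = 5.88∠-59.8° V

Step 1 — Convert each phasor to rectangular form:
  V1 = 7.45·(cos(0.0°) + j·sin(0.0°)) = 7.45 V
  V2 = 12·(cos(-45.0°) + j·sin(-45.0°)) = 8.485 - j8.485 V
  V3 = 5.88·(cos(-59.8°) + j·sin(-59.8°)) = 2.958 - j5.082 V
Step 2 — Sum components: V_total = 18.89 - j13.57 V.
Step 3 — Convert to polar: |V_total| = 23.26 V, ∠V_total = -35.7°.

V_total = 23.26∠-35.7° V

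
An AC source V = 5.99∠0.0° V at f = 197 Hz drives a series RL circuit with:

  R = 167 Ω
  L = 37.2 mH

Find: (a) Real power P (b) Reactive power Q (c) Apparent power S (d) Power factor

Step 1 — Angular frequency: ω = 2π·f = 2π·197 = 1238 rad/s.
Step 2 — Component impedances:
  R: Z = R = 167 Ω
  L: Z = jωL = j·1238·0.0372 = 0 + j46.05 Ω
Step 3 — Series combination: Z_total = R + L = 167 + j46.05 Ω = 173.2∠15.4° Ω.
Step 4 — Source phasor: V = 5.99∠0.0° V = 5.99 V.
Step 5 — Current: I = V / Z = 0.03333 - j0.009191 A = 0.03458∠-15.4° A.
Step 6 — Complex power: S = V·I* = 0.1997 + j0.05505 VA.
Step 7 — Real power: P = Re(S) = 0.1997 W.
Step 8 — Reactive power: Q = Im(S) = 0.05505 VAR.
Step 9 — Apparent power: |S| = 0.2071 VA.
Step 10 — Power factor: PF = P/|S| = 0.964 (lagging).

(a) P = 0.1997 W  (b) Q = 0.05505 VAR  (c) S = 0.2071 VA  (d) PF = 0.964 (lagging)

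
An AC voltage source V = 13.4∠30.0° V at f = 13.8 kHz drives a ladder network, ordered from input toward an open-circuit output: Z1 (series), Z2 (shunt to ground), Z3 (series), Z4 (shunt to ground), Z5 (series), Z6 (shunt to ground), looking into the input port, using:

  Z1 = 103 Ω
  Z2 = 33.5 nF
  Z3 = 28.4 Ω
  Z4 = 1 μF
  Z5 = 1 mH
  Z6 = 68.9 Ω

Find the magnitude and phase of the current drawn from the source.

Step 1 — Angular frequency: ω = 2π·f = 2π·1.38e+04 = 8.671e+04 rad/s.
Step 2 — Component impedances:
  Z1: Z = R = 103 Ω
  Z2: Z = 1/(jωC) = -j/(ω·C) = 0 - j344.3 Ω
  Z3: Z = R = 28.4 Ω
  Z4: Z = 1/(jωC) = -j/(ω·C) = 0 - j11.53 Ω
  Z5: Z = jωL = j·8.671e+04·0.001 = 0 + j86.71 Ω
  Z6: Z = R = 68.9 Ω
Step 3 — Ladder network (open output): work backward from the far end, alternating series and parallel combinations. Z_in = 130.1 - j14.28 Ω = 130.9∠-6.3° Ω.
Step 4 — Source phasor: V = 13.4∠30.0° V = 11.6 + j6.7 V.
Step 5 — Ohm's law: I = V / Z_total = (11.6 + j6.7) / (130.1 - j14.28) = 0.08256 + j0.06057 A.
Step 6 — Convert to polar: |I| = 0.1024 A, ∠I = 36.3°.

I = 0.1024∠36.3° A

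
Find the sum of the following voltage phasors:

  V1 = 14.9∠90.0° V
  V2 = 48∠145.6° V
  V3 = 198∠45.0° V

Step 1 — Convert each phasor to rectangular form:
  V1 = 14.9·(cos(90.0°) + j·sin(90.0°)) = 0 + j14.9 V
  V2 = 48·(cos(145.6°) + j·sin(145.6°)) = -39.61 + j27.12 V
  V3 = 198·(cos(45.0°) + j·sin(45.0°)) = 140 + j140 V
Step 2 — Sum components: V_total = 100.4 + j182 V.
Step 3 — Convert to polar: |V_total| = 207.9 V, ∠V_total = 61.1°.

V_total = 207.9∠61.1° V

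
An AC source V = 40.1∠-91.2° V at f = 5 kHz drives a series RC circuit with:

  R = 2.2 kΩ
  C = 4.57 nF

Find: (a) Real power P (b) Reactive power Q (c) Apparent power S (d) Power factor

Step 1 — Angular frequency: ω = 2π·f = 2π·5000 = 3.142e+04 rad/s.
Step 2 — Component impedances:
  R: Z = R = 2200 Ω
  C: Z = 1/(jωC) = -j/(ω·C) = 0 - j6965 Ω
Step 3 — Series combination: Z_total = R + C = 2200 - j6965 Ω = 7304∠-72.5° Ω.
Step 4 — Source phasor: V = 40.1∠-91.2° V = -0.8398 - j40.09 V.
Step 5 — Current: I = V / Z = 0.005199 - j0.001763 A = 0.00549∠-18.7° A.
Step 6 — Complex power: S = V·I* = 0.0663 - j0.2099 VA.
Step 7 — Real power: P = Re(S) = 0.0663 W.
Step 8 — Reactive power: Q = Im(S) = -0.2099 VAR.
Step 9 — Apparent power: |S| = 0.2201 VA.
Step 10 — Power factor: PF = P/|S| = 0.3012 (leading).

(a) P = 0.0663 W  (b) Q = -0.2099 VAR  (c) S = 0.2201 VA  (d) PF = 0.3012 (leading)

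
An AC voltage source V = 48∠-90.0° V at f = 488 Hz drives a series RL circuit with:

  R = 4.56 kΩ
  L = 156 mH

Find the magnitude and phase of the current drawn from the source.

Step 1 — Angular frequency: ω = 2π·f = 2π·488 = 3066 rad/s.
Step 2 — Component impedances:
  R: Z = R = 4560 Ω
  L: Z = jωL = j·3066·0.156 = 0 + j478.3 Ω
Step 3 — Series combination: Z_total = R + L = 4560 + j478.3 Ω = 4585∠6.0° Ω.
Step 4 — Source phasor: V = 48∠-90.0° V = 0 - j48 V.
Step 5 — Ohm's law: I = V / Z_total = (0 - j48) / (4560 + j478.3) = -0.001092 - j0.01041 A.
Step 6 — Convert to polar: |I| = 0.01047 A, ∠I = -96.0°.

I = 0.01047∠-96.0° A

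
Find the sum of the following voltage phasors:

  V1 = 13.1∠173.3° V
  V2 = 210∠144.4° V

Step 1 — Convert each phasor to rectangular form:
  V1 = 13.1·(cos(173.3°) + j·sin(173.3°)) = -13.01 + j1.528 V
  V2 = 210·(cos(144.4°) + j·sin(144.4°)) = -170.8 + j122.2 V
Step 2 — Sum components: V_total = -183.8 + j123.8 V.
Step 3 — Convert to polar: |V_total| = 221.6 V, ∠V_total = 146.0°.

V_total = 221.6∠146.0° V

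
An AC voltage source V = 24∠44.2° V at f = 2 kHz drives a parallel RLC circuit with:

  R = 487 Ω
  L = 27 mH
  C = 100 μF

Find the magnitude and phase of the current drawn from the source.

Step 1 — Angular frequency: ω = 2π·f = 2π·2000 = 1.257e+04 rad/s.
Step 2 — Component impedances:
  R: Z = R = 487 Ω
  L: Z = jωL = j·1.257e+04·0.027 = 0 + j339.3 Ω
  C: Z = 1/(jωC) = -j/(ω·C) = 0 - j0.7958 Ω
Step 3 — Parallel combination: 1/Z_total = 1/R + 1/L + 1/C; Z_total = 0.001306 - j0.7976 Ω = 0.7976∠-89.9° Ω.
Step 4 — Source phasor: V = 24∠44.2° V = 17.21 + j16.73 V.
Step 5 — Ohm's law: I = V / Z_total = (17.21 + j16.73) / (0.001306 - j0.7976) = -20.94 + j21.61 A.
Step 6 — Convert to polar: |I| = 30.09 A, ∠I = 134.1°.

I = 30.09∠134.1° A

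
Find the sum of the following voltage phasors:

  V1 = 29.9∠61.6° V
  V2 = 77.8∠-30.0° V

Step 1 — Convert each phasor to rectangular form:
  V1 = 29.9·(cos(61.6°) + j·sin(61.6°)) = 14.22 + j26.3 V
  V2 = 77.8·(cos(-30.0°) + j·sin(-30.0°)) = 67.38 - j38.9 V
Step 2 — Sum components: V_total = 81.6 - j12.6 V.
Step 3 — Convert to polar: |V_total| = 82.56 V, ∠V_total = -8.8°.

V_total = 82.56∠-8.8° V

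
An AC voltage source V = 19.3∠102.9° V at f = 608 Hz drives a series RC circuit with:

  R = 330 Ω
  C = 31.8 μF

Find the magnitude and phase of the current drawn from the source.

Step 1 — Angular frequency: ω = 2π·f = 2π·608 = 3820 rad/s.
Step 2 — Component impedances:
  R: Z = R = 330 Ω
  C: Z = 1/(jωC) = -j/(ω·C) = 0 - j8.232 Ω
Step 3 — Series combination: Z_total = R + C = 330 - j8.232 Ω = 330.1∠-1.4° Ω.
Step 4 — Source phasor: V = 19.3∠102.9° V = -4.309 + j18.81 V.
Step 5 — Ohm's law: I = V / Z_total = (-4.309 + j18.81) / (330 - j8.232) = -0.01447 + j0.05665 A.
Step 6 — Convert to polar: |I| = 0.05847 A, ∠I = 104.3°.

I = 0.05847∠104.3° A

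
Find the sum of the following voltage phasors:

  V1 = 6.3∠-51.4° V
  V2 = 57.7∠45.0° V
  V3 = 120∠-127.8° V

Step 1 — Convert each phasor to rectangular form:
  V1 = 6.3·(cos(-51.4°) + j·sin(-51.4°)) = 3.93 - j4.924 V
  V2 = 57.7·(cos(45.0°) + j·sin(45.0°)) = 40.8 + j40.8 V
  V3 = 120·(cos(-127.8°) + j·sin(-127.8°)) = -73.55 - j94.82 V
Step 2 — Sum components: V_total = -28.82 - j58.94 V.
Step 3 — Convert to polar: |V_total| = 65.61 V, ∠V_total = -116.1°.

V_total = 65.61∠-116.1° V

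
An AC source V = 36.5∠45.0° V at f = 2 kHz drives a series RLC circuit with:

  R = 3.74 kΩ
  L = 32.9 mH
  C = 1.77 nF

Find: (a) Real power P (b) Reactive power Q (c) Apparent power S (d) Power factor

Step 1 — Angular frequency: ω = 2π·f = 2π·2000 = 1.257e+04 rad/s.
Step 2 — Component impedances:
  R: Z = R = 3740 Ω
  L: Z = jωL = j·1.257e+04·0.0329 = 0 + j413.4 Ω
  C: Z = 1/(jωC) = -j/(ω·C) = 0 - j4.496e+04 Ω
Step 3 — Series combination: Z_total = R + L + C = 3740 - j4.455e+04 Ω = 4.47e+04∠-85.2° Ω.
Step 4 — Source phasor: V = 36.5∠45.0° V = 25.81 + j25.81 V.
Step 5 — Current: I = V / Z = -0.000527 + j0.0006236 A = 0.0008165∠130.2° A.
Step 6 — Complex power: S = V·I* = 0.002493 - j0.0297 VA.
Step 7 — Real power: P = Re(S) = 0.002493 W.
Step 8 — Reactive power: Q = Im(S) = -0.0297 VAR.
Step 9 — Apparent power: |S| = 0.0298 VA.
Step 10 — Power factor: PF = P/|S| = 0.08366 (leading).

(a) P = 0.002493 W  (b) Q = -0.0297 VAR  (c) S = 0.0298 VA  (d) PF = 0.08366 (leading)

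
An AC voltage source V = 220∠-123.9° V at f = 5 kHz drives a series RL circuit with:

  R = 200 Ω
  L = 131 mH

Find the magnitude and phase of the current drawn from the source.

Step 1 — Angular frequency: ω = 2π·f = 2π·5000 = 3.142e+04 rad/s.
Step 2 — Component impedances:
  R: Z = R = 200 Ω
  L: Z = jωL = j·3.142e+04·0.131 = 0 + j4115 Ω
Step 3 — Series combination: Z_total = R + L = 200 + j4115 Ω = 4120∠87.2° Ω.
Step 4 — Source phasor: V = 220∠-123.9° V = -122.7 - j182.6 V.
Step 5 — Ohm's law: I = V / Z_total = (-122.7 - j182.6) / (200 + j4115) = -0.04571 + j0.02759 A.
Step 6 — Convert to polar: |I| = 0.05339 A, ∠I = 148.9°.

I = 0.05339∠148.9° A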